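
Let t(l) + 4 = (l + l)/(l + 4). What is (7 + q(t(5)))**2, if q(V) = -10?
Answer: 9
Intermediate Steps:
t(l) = -4 + 2*l/(4 + l) (t(l) = -4 + (l + l)/(l + 4) = -4 + (2*l)/(4 + l) = -4 + 2*l/(4 + l))
(7 + q(t(5)))**2 = (7 - 10)**2 = (-3)**2 = 9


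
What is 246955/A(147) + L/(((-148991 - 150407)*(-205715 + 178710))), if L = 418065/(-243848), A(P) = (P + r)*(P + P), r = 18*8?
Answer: 48688915145776815859/16867572823744373808 ≈ 2.8865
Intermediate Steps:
r = 144
A(P) = 2*P*(144 + P) (A(P) = (P + 144)*(P + P) = (144 + P)*(2*P) = 2*P*(144 + P))
L = -418065/243848 (L = 418065*(-1/243848) = -418065/243848 ≈ -1.7144)
246955/A(147) + L/(((-148991 - 150407)*(-205715 + 178710))) = 246955/((2*147*(144 + 147))) - 418065*1/((-205715 + 178710)*(-148991 - 150407))/243848 = 246955/((2*147*291)) - 418065/(243848*((-299398*(-27005)))) = 246955/85554 - 418065/243848/8085242990 = 246955*(1/85554) - 418065/243848*1/8085242990 = 246955/85554 - 83613/394314066525104 = 48688915145776815859/16867572823744373808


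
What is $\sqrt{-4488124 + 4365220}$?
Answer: $6 i \sqrt{3414} \approx 350.58 i$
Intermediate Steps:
$\sqrt{-4488124 + 4365220} = \sqrt{-122904} = 6 i \sqrt{3414}$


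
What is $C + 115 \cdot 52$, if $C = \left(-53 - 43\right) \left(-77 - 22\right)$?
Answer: $15484$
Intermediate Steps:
$C = 9504$ ($C = \left(-96\right) \left(-99\right) = 9504$)
$C + 115 \cdot 52 = 9504 + 115 \cdot 52 = 9504 + 5980 = 15484$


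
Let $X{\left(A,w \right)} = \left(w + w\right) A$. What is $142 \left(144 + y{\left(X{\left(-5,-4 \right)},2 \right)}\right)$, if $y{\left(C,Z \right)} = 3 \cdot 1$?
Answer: $20874$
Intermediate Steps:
$X{\left(A,w \right)} = 2 A w$ ($X{\left(A,w \right)} = 2 w A = 2 A w$)
$y{\left(C,Z \right)} = 3$
$142 \left(144 + y{\left(X{\left(-5,-4 \right)},2 \right)}\right) = 142 \left(144 + 3\right) = 142 \cdot 147 = 20874$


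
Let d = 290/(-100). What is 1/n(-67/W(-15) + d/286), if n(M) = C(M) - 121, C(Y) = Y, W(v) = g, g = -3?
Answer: -8580/846647 ≈ -0.010134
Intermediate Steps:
W(v) = -3
d = -29/10 (d = 290*(-1/100) = -29/10 ≈ -2.9000)
n(M) = -121 + M (n(M) = M - 121 = -121 + M)
1/n(-67/W(-15) + d/286) = 1/(-121 + (-67/(-3) - 29/10/286)) = 1/(-121 + (-67*(-1/3) - 29/10*1/286)) = 1/(-121 + (67/3 - 29/2860)) = 1/(-121 + 191533/8580) = 1/(-846647/8580) = -8580/846647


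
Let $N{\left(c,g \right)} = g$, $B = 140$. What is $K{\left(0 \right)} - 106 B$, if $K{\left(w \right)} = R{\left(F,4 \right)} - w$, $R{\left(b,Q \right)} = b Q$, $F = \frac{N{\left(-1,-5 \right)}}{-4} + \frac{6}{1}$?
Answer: $-14811$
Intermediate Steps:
$F = \frac{29}{4}$ ($F = - \frac{5}{-4} + \frac{6}{1} = \left(-5\right) \left(- \frac{1}{4}\right) + 6 \cdot 1 = \frac{5}{4} + 6 = \frac{29}{4} \approx 7.25$)
$R{\left(b,Q \right)} = Q b$
$K{\left(w \right)} = 29 - w$ ($K{\left(w \right)} = 4 \cdot \frac{29}{4} - w = 29 - w$)
$K{\left(0 \right)} - 106 B = \left(29 - 0\right) - 14840 = \left(29 + 0\right) - 14840 = 29 - 14840 = -14811$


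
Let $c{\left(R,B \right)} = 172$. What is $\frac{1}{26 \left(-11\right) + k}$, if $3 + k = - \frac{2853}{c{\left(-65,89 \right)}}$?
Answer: $- \frac{172}{52561} \approx -0.0032724$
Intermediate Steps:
$k = - \frac{3369}{172}$ ($k = -3 - \frac{2853}{172} = - \frac{3369}{172} \approx -19.587$)
$\frac{1}{26 \left(-11\right) + k} = \frac{1}{26 \left(-11\right) - \frac{3369}{172}} = \frac{1}{-286 - \frac{3369}{172}} = \frac{1}{- \frac{52561}{172}} = - \frac{172}{52561}$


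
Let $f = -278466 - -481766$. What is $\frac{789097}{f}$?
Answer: $\frac{789097}{203300} \approx 3.8814$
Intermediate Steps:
$f = 203300$ ($f = -278466 + 481766 = 203300$)
$\frac{789097}{f} = \frac{789097}{203300}$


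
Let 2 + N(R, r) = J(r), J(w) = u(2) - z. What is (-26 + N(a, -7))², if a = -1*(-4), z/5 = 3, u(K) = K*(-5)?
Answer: 2809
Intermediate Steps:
u(K) = -5*K
z = 15 (z = 5*3 = 15)
a = 4
J(w) = -25 (J(w) = -5*2 - 1*15 = -10 - 15 = -25)
N(R, r) = -27 (N(R, r) = -2 - 25 = -27)
(-26 + N(a, -7))² = (-26 - 27)² = (-53)² = 2809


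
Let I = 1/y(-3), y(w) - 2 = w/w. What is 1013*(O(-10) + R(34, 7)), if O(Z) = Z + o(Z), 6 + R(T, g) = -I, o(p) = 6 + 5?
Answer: -16208/3 ≈ -5402.7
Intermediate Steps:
y(w) = 3 (y(w) = 2 + w/w = 2 + 1 = 3)
o(p) = 11
I = ⅓ (I = 1/3 = ⅓ ≈ 0.33333)
R(T, g) = -19/3 (R(T, g) = -6 - 1*⅓ = -6 - ⅓ = -19/3)
O(Z) = 11 + Z (O(Z) = Z + 11 = 11 + Z)
1013*(O(-10) + R(34, 7)) = 1013*((11 - 10) - 19/3) = 1013*(1 - 19/3) = 1013*(-16/3) = -16208/3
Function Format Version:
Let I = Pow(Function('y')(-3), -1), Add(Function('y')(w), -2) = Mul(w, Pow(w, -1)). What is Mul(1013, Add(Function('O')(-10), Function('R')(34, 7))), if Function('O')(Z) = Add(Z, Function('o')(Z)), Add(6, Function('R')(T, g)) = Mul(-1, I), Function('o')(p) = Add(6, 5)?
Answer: Rational(-16208, 3) ≈ -5402.7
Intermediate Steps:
Function('y')(w) = 3 (Function('y')(w) = Add(2, Mul(w, Pow(w, -1))) = Add(2, 1) = 3)
Function('o')(p) = 11
I = Rational(1, 3) (I = Pow(3, -1) = Rational(1, 3) ≈ 0.33333)
Function('R')(T, g) = Rational(-19, 3) (Function('R')(T, g) = Add(-6, Mul(-1, Rational(1, 3))) = Add(-6, Rational(-1, 3)) = Rational(-19, 3))
Function('O')(Z) = Add(11, Z) (Function('O')(Z) = Add(Z, 11) = Add(11, Z))
Mul(1013, Add(Function('O')(-10), Function('R')(34, 7))) = Mul(1013, Add(Add(11, -10), Rational(-19, 3))) = Mul(1013, Add(1, Rational(-19, 3))) = Mul(1013, Rational(-16, 3)) = Rational(-16208, 3)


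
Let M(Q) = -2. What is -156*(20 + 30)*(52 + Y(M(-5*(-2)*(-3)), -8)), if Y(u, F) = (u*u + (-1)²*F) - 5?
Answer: -335400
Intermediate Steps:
Y(u, F) = -5 + F + u² (Y(u, F) = (u² + 1*F) - 5 = (u² + F) - 5 = (F + u²) - 5 = -5 + F + u²)
-156*(20 + 30)*(52 + Y(M(-5*(-2)*(-3)), -8)) = -156*(20 + 30)*(52 + (-5 - 8 + (-2)²)) = -7800*(52 + (-5 - 8 + 4)) = -7800*(52 - 9) = -7800*43 = -156*2150 = -335400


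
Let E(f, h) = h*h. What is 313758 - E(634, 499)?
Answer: 64757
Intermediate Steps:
E(f, h) = h²
313758 - E(634, 499) = 313758 - 1*499² = 313758 - 1*249001 = 313758 - 249001 = 64757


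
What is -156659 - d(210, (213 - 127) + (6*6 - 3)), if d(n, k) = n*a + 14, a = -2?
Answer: -156253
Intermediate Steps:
d(n, k) = 14 - 2*n (d(n, k) = n*(-2) + 14 = -2*n + 14 = 14 - 2*n)
-156659 - d(210, (213 - 127) + (6*6 - 3)) = -156659 - (14 - 2*210) = -156659 - (14 - 420) = -156659 - 1*(-406) = -156659 + 406 = -156253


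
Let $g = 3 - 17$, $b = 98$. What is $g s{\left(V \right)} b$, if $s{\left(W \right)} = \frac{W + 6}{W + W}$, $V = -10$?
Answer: $- \frac{1372}{5} \approx -274.4$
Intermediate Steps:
$g = -14$
$s{\left(W \right)} = \frac{6 + W}{2 W}$
$g s{\left(V \right)} b = - 14 \frac{6 - 10}{2 \left(-10\right)} 98 = - 14 \cdot \frac{1}{2} \left(- \frac{1}{10}\right) \left(-4\right) 98 = \left(-14\right) \frac{1}{5} \cdot 98 = \left(- \frac{14}{5}\right) 98 = - \frac{1372}{5}$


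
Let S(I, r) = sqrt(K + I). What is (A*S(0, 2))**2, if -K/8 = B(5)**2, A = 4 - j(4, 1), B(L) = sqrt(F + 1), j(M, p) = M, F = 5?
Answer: 0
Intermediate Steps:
B(L) = sqrt(6) (B(L) = sqrt(5 + 1) = sqrt(6))
A = 0 (A = 4 - 1*4 = 4 - 4 = 0)
K = -48 (K = -8*(sqrt(6))**2 = -8*6 = -48)
S(I, r) = sqrt(-48 + I)
(A*S(0, 2))**2 = (0*sqrt(-48 + 0))**2 = (0*sqrt(-48))**2 = (0*(4*I*sqrt(3)))**2 = 0**2 = 0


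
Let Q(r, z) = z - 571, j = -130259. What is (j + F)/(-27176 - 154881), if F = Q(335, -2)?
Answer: 130832/182057 ≈ 0.71863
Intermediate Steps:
Q(r, z) = -571 + z
F = -573 (F = -571 - 2 = -573)
(j + F)/(-27176 - 154881) = (-130259 - 573)/(-27176 - 154881) = -130832/(-182057) = -130832*(-1/182057) = 130832/182057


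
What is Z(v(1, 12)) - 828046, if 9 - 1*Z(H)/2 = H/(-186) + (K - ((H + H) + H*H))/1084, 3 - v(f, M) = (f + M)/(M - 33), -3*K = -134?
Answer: -1022570701897/1234947 ≈ -8.2803e+5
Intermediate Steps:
K = 134/3 (K = -⅓*(-134) = 134/3 ≈ 44.667)
v(f, M) = 3 - (M + f)/(-33 + M) (v(f, M) = 3 - (f + M)/(M - 33) = 3 - (M + f)/(-33 + M))
Z(H) = 14567/813 + H²/542 + 364*H/25203 (Z(H) = 18 - 2*(H/(-186) + (134/3 - ((H + H) + H*H))/1084) = 18 - 2*(H*(-1/186) + (134/3 - (2*H + H²))*(1/1084)) = 18 - 2*(-H/186 + (134/3 - (H² + 2*H))*(1/1084)) = 18 - 2*(-H/186 + (134/3 + (-H² - 2*H))*(1/1084)) = 18 - 2*(-H/186 + (134/3 - H² - 2*H)*(1/1084)) = 18 - 2*(-H/186 + (67/1626 - H/542 - H²/1084)) = 18 - 2*(67/1626 - 182*H/25203 - H²/1084) = 18 + (-67/813 + H²/542 + 364*H/25203) = 14567/813 + H²/542 + 364*H/25203)
Z(v(1, 12)) - 828046 = (14567/813 + ((-99 - 1*1 + 2*12)/(-33 + 12))²/542 + 364*((-99 - 1*1 + 2*12)/(-33 + 12))/25203) - 828046 = (14567/813 + ((-99 - 1 + 24)/(-21))²/542 + 364*((-99 - 1 + 24)/(-21))/25203) - 828046 = (14567/813 + (-1/21*(-76))²/542 + 364*(-1/21*(-76))/25203) - 828046 = (14567/813 + (76/21)²/542 + (364/25203)*(76/21)) - 828046 = (14567/813 + (1/542)*(5776/441) + 3952/75609) - 828046 = (14567/813 + 2888/119511 + 3952/75609) - 828046 = 22221665/1234947 - 828046 = -1022570701897/1234947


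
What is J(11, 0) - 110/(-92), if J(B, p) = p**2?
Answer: 55/46 ≈ 1.1957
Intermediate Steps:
J(11, 0) - 110/(-92) = 0**2 - 110/(-92) = 0 - 1/92*(-110) = 0 + 55/46 = 55/46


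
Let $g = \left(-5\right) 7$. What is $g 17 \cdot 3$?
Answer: $-1785$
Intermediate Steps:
$g = -35$
$g 17 \cdot 3 = \left(-35\right) 17 \cdot 3 = \left(-595\right) 3 = -1785$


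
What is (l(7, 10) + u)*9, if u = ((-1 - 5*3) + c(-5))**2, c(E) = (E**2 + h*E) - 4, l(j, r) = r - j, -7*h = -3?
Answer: 4923/49 ≈ 100.47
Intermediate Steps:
h = 3/7 (h = -1/7*(-3) = 3/7 ≈ 0.42857)
c(E) = -4 + E**2 + 3*E/7 (c(E) = (E**2 + 3*E/7) - 4 = -4 + E**2 + 3*E/7)
u = 400/49 (u = ((-1 - 5*3) + (-4 + (-5)**2 + (3/7)*(-5)))**2 = ((-1 - 15) + (-4 + 25 - 15/7))**2 = (-16 + 132/7)**2 = (20/7)**2 = 400/49 ≈ 8.1633)
(l(7, 10) + u)*9 = ((10 - 1*7) + 400/49)*9 = ((10 - 7) + 400/49)*9 = (3 + 400/49)*9 = (547/49)*9 = 4923/49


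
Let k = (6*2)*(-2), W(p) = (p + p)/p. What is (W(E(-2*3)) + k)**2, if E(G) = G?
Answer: 484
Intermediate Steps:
W(p) = 2 (W(p) = (2*p)/p = 2)
k = -24 (k = 12*(-2) = -24)
(W(E(-2*3)) + k)**2 = (2 - 24)**2 = (-22)**2 = 484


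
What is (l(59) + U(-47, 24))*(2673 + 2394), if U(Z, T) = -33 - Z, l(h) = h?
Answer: 369891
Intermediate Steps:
(l(59) + U(-47, 24))*(2673 + 2394) = (59 + (-33 - 1*(-47)))*(2673 + 2394) = (59 + (-33 + 47))*5067 = (59 + 14)*5067 = 73*5067 = 369891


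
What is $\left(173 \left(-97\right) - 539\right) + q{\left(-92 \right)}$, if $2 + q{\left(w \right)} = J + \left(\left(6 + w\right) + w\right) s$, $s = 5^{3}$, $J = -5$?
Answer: $-39577$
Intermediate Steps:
$s = 125$
$q{\left(w \right)} = 743 + 250 w$ ($q{\left(w \right)} = -2 + \left(-5 + \left(\left(6 + w\right) + w\right) 125\right) = -2 + \left(-5 + \left(6 + 2 w\right) 125\right) = -2 + \left(-5 + \left(750 + 250 w\right)\right) = -2 + \left(745 + 250 w\right) = 743 + 250 w$)
$\left(173 \left(-97\right) - 539\right) + q{\left(-92 \right)} = \left(173 \left(-97\right) - 539\right) + \left(743 + 250 \left(-92\right)\right) = \left(-16781 - 539\right) + \left(743 - 23000\right) = -17320 - 22257 = -39577$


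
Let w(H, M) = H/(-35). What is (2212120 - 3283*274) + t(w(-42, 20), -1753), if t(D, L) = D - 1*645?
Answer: 6559671/5 ≈ 1.3119e+6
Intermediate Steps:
w(H, M) = -H/35 (w(H, M) = H*(-1/35) = -H/35)
t(D, L) = -645 + D (t(D, L) = D - 645 = -645 + D)
(2212120 - 3283*274) + t(w(-42, 20), -1753) = (2212120 - 3283*274) + (-645 - 1/35*(-42)) = (2212120 - 899542) + (-645 + 6/5) = 1312578 - 3219/5 = 6559671/5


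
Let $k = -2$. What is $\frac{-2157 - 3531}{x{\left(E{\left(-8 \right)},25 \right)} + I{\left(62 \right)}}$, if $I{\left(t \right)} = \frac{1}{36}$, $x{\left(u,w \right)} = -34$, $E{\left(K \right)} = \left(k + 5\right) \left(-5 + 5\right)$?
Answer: $\frac{204768}{1223} \approx 167.43$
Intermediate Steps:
$E{\left(K \right)} = 0$ ($E{\left(K \right)} = \left(-2 + 5\right) \left(-5 + 5\right) = 3 \cdot 0 = 0$)
$I{\left(t \right)} = \frac{1}{36}$
$\frac{-2157 - 3531}{x{\left(E{\left(-8 \right)},25 \right)} + I{\left(62 \right)}} = \frac{-2157 - 3531}{-34 + \frac{1}{36}} = - \frac{5688}{- \frac{1223}{36}} = \left(-5688\right) \left(- \frac{36}{1223}\right) = \frac{204768}{1223}$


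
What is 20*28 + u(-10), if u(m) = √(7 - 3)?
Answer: 562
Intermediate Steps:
u(m) = 2 (u(m) = √4 = 2)
20*28 + u(-10) = 20*28 + 2 = 560 + 2 = 562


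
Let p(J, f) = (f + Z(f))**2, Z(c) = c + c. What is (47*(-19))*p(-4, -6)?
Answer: -289332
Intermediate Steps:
Z(c) = 2*c
p(J, f) = 9*f**2 (p(J, f) = (f + 2*f)**2 = (3*f)**2 = 9*f**2)
(47*(-19))*p(-4, -6) = (47*(-19))*(9*(-6)**2) = -8037*36 = -893*324 = -289332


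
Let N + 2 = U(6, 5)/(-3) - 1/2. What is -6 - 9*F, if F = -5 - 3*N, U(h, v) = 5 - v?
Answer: -57/2 ≈ -28.500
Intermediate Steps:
N = -5/2 (N = -2 + ((5 - 1*5)/(-3) - 1/2) = -2 + ((5 - 5)*(-1/3) - 1*1/2) = -2 + (0*(-1/3) - 1/2) = -2 + (0 - 1/2) = -2 - 1/2 = -5/2 ≈ -2.5000)
F = 5/2 (F = -5 - 3*(-5/2) = -5 + 15/2 = 5/2 ≈ 2.5000)
-6 - 9*F = -6 - 9*5/2 = -6 - 45/2 = -57/2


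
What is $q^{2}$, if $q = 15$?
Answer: $225$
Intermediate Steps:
$q^{2} = 15^{2} = 225$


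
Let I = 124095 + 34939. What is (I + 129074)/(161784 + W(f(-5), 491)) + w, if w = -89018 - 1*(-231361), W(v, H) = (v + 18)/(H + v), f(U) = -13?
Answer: 11007914345275/77332757 ≈ 1.4234e+5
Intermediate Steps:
I = 159034
W(v, H) = (18 + v)/(H + v)
w = 142343 (w = -89018 + 231361 = 142343)
(I + 129074)/(161784 + W(f(-5), 491)) + w = (159034 + 129074)/(161784 + (18 - 13)/(491 - 13)) + 142343 = 288108/(161784 + 5/478) + 142343 = 288108/(77332757/478) + 142343 = 288108*(478/77332757) + 142343 = 137715624/77332757 + 142343 = 11007914345275/77332757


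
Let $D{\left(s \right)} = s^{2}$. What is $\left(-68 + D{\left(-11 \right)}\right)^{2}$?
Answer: $2809$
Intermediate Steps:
$\left(-68 + D{\left(-11 \right)}\right)^{2} = \left(-68 + \left(-11\right)^{2}\right)^{2} = \left(-68 + 121\right)^{2} = 53^{2} = 2809$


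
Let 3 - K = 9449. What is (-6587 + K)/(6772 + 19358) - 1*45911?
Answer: -1199670463/26130 ≈ -45912.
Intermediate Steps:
K = -9446 (K = 3 - 1*9449 = 3 - 9449 = -9446)
(-6587 + K)/(6772 + 19358) - 1*45911 = (-6587 - 9446)/(6772 + 19358) - 1*45911 = -16033/26130 - 45911 = -1199670463/26130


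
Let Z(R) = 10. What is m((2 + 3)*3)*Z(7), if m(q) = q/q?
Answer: 10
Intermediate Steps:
m(q) = 1
m((2 + 3)*3)*Z(7) = 1*10 = 10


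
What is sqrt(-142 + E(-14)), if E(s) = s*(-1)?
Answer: 8*I*sqrt(2) ≈ 11.314*I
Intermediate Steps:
E(s) = -s
sqrt(-142 + E(-14)) = sqrt(-142 - 1*(-14)) = sqrt(-142 + 14) = sqrt(-128) = 8*I*sqrt(2)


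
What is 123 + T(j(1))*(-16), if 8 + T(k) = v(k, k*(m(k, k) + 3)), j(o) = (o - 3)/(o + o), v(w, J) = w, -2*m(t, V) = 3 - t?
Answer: 267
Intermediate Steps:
m(t, V) = -3/2 + t/2 (m(t, V) = -(3 - t)/2 = -3/2 + t/2)
j(o) = (-3 + o)/(2*o) (j(o) = (-3 + o)/((2*o)) = (-3 + o)*(1/(2*o)) = (-3 + o)/(2*o))
T(k) = -8 + k
123 + T(j(1))*(-16) = 123 + (-8 + (1/2)*(-3 + 1)/1)*(-16) = 123 + (-8 + (1/2)*1*(-2))*(-16) = 123 + (-8 - 1)*(-16) = 123 - 9*(-16) = 123 + 144 = 267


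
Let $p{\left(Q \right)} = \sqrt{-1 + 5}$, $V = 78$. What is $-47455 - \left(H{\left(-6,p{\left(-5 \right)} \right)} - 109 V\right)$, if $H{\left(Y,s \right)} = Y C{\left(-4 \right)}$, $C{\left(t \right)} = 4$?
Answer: $-38929$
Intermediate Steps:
$p{\left(Q \right)} = 2$ ($p{\left(Q \right)} = \sqrt{4} = 2$)
$H{\left(Y,s \right)} = 4 Y$ ($H{\left(Y,s \right)} = Y 4 = 4 Y$)
$-47455 - \left(H{\left(-6,p{\left(-5 \right)} \right)} - 109 V\right) = -47455 - \left(4 \left(-6\right) - 8502\right) = -47455 - \left(-24 - 8502\right) = -47455 - -8526 = -47455 + 8526 = -38929$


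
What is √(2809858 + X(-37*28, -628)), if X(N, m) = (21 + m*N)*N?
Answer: I*√671241786 ≈ 25908.0*I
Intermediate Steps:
X(N, m) = N*(21 + N*m) (X(N, m) = (21 + N*m)*N = N*(21 + N*m))
√(2809858 + X(-37*28, -628)) = √(2809858 + (-37*28)*(21 - 37*28*(-628))) = √(2809858 - 1036*(21 - 1036*(-628))) = √(2809858 - 1036*(21 + 650608)) = √(2809858 - 1036*650629) = √(2809858 - 674051644) = √(-671241786) = I*√671241786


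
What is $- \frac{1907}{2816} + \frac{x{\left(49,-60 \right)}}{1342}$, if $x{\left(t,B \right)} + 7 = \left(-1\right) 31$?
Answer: $- \frac{121191}{171776} \approx -0.70552$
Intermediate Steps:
$x{\left(t,B \right)} = -38$ ($x{\left(t,B \right)} = -7 - 31 = -38$)
$- \frac{1907}{2816} + \frac{x{\left(49,-60 \right)}}{1342} = - \frac{1907}{2816} - \frac{38}{1342} = \left(-1907\right) \frac{1}{2816} - \frac{19}{671} = - \frac{1907}{2816} - \frac{19}{671} = - \frac{121191}{171776}$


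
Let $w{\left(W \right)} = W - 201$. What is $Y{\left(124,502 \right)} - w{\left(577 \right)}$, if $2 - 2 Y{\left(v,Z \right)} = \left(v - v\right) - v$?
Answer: $-313$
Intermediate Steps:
$w{\left(W \right)} = -201 + W$ ($w{\left(W \right)} = W - 201 = -201 + W$)
$Y{\left(v,Z \right)} = 1 + \frac{v}{2}$ ($Y{\left(v,Z \right)} = 1 - \frac{\left(v - v\right) - v}{2} = 1 - \frac{0 - v}{2} = 1 - \frac{\left(-1\right) v}{2} = 1 + \frac{v}{2}$)
$Y{\left(124,502 \right)} - w{\left(577 \right)} = \left(1 + \frac{1}{2} \cdot 124\right) - \left(-201 + 577\right) = \left(1 + 62\right) - 376 = 63 - 376 = -313$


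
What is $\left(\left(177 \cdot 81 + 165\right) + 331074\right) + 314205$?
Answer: $659781$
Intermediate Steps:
$\left(\left(177 \cdot 81 + 165\right) + 331074\right) + 314205 = \left(\left(14337 + 165\right) + 331074\right) + 314205 = \left(14502 + 331074\right) + 314205 = 345576 + 314205 = 659781$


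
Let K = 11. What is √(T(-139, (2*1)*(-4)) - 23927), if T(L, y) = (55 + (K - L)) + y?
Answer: I*√23730 ≈ 154.05*I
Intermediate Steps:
T(L, y) = 66 + y - L (T(L, y) = (55 + (11 - L)) + y = (66 - L) + y = 66 + y - L)
√(T(-139, (2*1)*(-4)) - 23927) = √((66 + (2*1)*(-4) - 1*(-139)) - 23927) = √((66 + 2*(-4) + 139) - 23927) = √((66 - 8 + 139) - 23927) = √(197 - 23927) = √(-23730) = I*√23730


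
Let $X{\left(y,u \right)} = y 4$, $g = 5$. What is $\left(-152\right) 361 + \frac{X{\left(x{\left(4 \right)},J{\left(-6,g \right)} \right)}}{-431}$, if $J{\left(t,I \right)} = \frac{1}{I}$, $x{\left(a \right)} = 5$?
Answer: $- \frac{23649852}{431} \approx -54872.0$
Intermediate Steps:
$X{\left(y,u \right)} = 4 y$
$\left(-152\right) 361 + \frac{X{\left(x{\left(4 \right)},J{\left(-6,g \right)} \right)}}{-431} = \left(-152\right) 361 + \frac{4 \cdot 5}{-431} = -54872 + 20 \left(- \frac{1}{431}\right) = -54872 - \frac{20}{431} = - \frac{23649852}{431}$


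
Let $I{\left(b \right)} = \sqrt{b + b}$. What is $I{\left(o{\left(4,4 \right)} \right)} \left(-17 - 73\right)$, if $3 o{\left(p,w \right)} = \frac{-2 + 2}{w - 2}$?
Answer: $0$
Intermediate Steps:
$o{\left(p,w \right)} = 0$ ($o{\left(p,w \right)} = \frac{\left(-2 + 2\right) \frac{1}{w - 2}}{3} = \frac{0 \frac{1}{-2 + w}}{3} = \frac{1}{3} \cdot 0 = 0$)
$I{\left(b \right)} = \sqrt{2} \sqrt{b}$ ($I{\left(b \right)} = \sqrt{2 b} = \sqrt{2} \sqrt{b}$)
$I{\left(o{\left(4,4 \right)} \right)} \left(-17 - 73\right) = \sqrt{2} \sqrt{0} \left(-17 - 73\right) = \sqrt{2} \cdot 0 \left(-90\right) = 0 \left(-90\right) = 0$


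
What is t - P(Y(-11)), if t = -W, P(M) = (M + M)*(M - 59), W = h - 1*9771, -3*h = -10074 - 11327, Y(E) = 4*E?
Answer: -19280/3 ≈ -6426.7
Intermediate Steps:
h = 21401/3 (h = -(-10074 - 11327)/3 = -⅓*(-21401) = 21401/3 ≈ 7133.7)
W = -7912/3 (W = 21401/3 - 1*9771 = 21401/3 - 9771 = -7912/3 ≈ -2637.3)
P(M) = 2*M*(-59 + M) (P(M) = (2*M)*(-59 + M) = 2*M*(-59 + M))
t = 7912/3 (t = -1*(-7912/3) = 7912/3 ≈ 2637.3)
t - P(Y(-11)) = 7912/3 - 2*4*(-11)*(-59 + 4*(-11)) = 7912/3 - 2*(-44)*(-59 - 44) = 7912/3 - 2*(-44)*(-103) = 7912/3 - 1*9064 = 7912/3 - 9064 = -19280/3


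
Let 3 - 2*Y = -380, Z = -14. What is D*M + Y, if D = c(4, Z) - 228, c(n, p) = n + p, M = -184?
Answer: 87967/2 ≈ 43984.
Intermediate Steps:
Y = 383/2 (Y = 3/2 - ½*(-380) = 3/2 + 190 = 383/2 ≈ 191.50)
D = -238 (D = (4 - 14) - 228 = -10 - 228 = -238)
D*M + Y = -238*(-184) + 383/2 = 43792 + 383/2 = 87967/2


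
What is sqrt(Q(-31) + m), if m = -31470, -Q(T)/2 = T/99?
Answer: 2*I*sqrt(8567537)/33 ≈ 177.4*I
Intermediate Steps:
Q(T) = -2*T/99
sqrt(Q(-31) + m) = sqrt(-2/99*(-31) - 31470) = sqrt(62/99 - 31470) = sqrt(-3115468/99) = 2*I*sqrt(8567537)/33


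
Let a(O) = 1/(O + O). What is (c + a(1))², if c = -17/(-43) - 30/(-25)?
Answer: 811801/184900 ≈ 4.3905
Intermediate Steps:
c = 343/215 (c = -17*(-1/43) - 30*(-1/25) = 17/43 + 6/5 = 343/215 ≈ 1.5953)
a(O) = 1/(2*O)
(c + a(1))² = (343/215 + (½)/1)² = (343/215 + (½)*1)² = (343/215 + ½)² = (901/430)² = 811801/184900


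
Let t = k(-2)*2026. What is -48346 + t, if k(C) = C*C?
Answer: -40242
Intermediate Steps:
k(C) = C²
t = 8104 (t = (-2)²*2026 = 4*2026 = 8104)
-48346 + t = -48346 + 8104 = -40242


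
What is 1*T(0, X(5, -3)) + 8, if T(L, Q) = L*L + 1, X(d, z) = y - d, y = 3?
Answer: 9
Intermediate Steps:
X(d, z) = 3 - d
T(L, Q) = 1 + L² (T(L, Q) = L² + 1 = 1 + L²)
1*T(0, X(5, -3)) + 8 = 1*(1 + 0²) + 8 = 1*(1 + 0) + 8 = 1*1 + 8 = 1 + 8 = 9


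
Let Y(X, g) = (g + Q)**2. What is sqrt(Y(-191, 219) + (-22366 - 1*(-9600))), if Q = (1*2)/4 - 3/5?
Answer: 3*sqrt(390569)/10 ≈ 187.49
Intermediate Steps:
Q = -1/10 (Q = 2*(1/4) - 3*1/5 = 1/2 - 3/5 = -1/10 ≈ -0.10000)
Y(X, g) = (-1/10 + g)**2 (Y(X, g) = (g - 1/10)**2 = (-1/10 + g)**2)
sqrt(Y(-191, 219) + (-22366 - 1*(-9600))) = sqrt((-1 + 10*219)**2/100 + (-22366 - 1*(-9600))) = sqrt((-1 + 2190)**2/100 + (-22366 + 9600)) = sqrt((1/100)*2189**2 - 12766) = sqrt((1/100)*4791721 - 12766) = sqrt(4791721/100 - 12766) = sqrt(3515121/100) = 3*sqrt(390569)/10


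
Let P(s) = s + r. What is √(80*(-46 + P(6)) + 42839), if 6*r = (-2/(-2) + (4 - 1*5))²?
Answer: √39639 ≈ 199.10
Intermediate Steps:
r = 0 (r = (-2/(-2) + (4 - 1*5))²/6 = (-2*(-½) + (4 - 5))²/6 = (1 - 1)²/6 = (⅙)*0² = (⅙)*0 = 0)
P(s) = s (P(s) = s + 0 = s)
√(80*(-46 + P(6)) + 42839) = √(80*(-46 + 6) + 42839) = √(80*(-40) + 42839) = √(-3200 + 42839) = √39639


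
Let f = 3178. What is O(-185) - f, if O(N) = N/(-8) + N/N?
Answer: -25231/8 ≈ -3153.9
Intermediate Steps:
O(N) = 1 - N/8 (O(N) = N*(-⅛) + 1 = -N/8 + 1 = 1 - N/8)
O(-185) - f = (1 - ⅛*(-185)) - 1*3178 = (1 + 185/8) - 3178 = 193/8 - 3178 = -25231/8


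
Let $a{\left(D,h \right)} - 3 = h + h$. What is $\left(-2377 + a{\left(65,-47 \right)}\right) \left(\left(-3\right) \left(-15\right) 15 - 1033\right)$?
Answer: $883544$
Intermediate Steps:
$a{\left(D,h \right)} = 3 + 2 h$ ($a{\left(D,h \right)} = 3 + \left(h + h\right) = 3 + 2 h$)
$\left(-2377 + a{\left(65,-47 \right)}\right) \left(\left(-3\right) \left(-15\right) 15 - 1033\right) = \left(-2377 + \left(3 + 2 \left(-47\right)\right)\right) \left(\left(-3\right) \left(-15\right) 15 - 1033\right) = \left(-2377 + \left(3 - 94\right)\right) \left(45 \cdot 15 - 1033\right) = \left(-2377 - 91\right) \left(675 - 1033\right) = \left(-2468\right) \left(-358\right) = 883544$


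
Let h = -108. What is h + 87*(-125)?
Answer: -10983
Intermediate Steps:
h + 87*(-125) = -108 + 87*(-125) = -108 - 10875 = -10983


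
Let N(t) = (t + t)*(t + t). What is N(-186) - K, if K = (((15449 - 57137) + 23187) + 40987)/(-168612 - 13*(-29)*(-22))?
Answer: 12240491195/88453 ≈ 1.3838e+5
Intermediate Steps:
N(t) = 4*t**2 (N(t) = (2*t)*(2*t) = 4*t**2)
K = -11243/88453 (K = ((-41688 + 23187) + 40987)/(-168612 + 377*(-22)) = (-18501 + 40987)/(-168612 - 8294) = 22486/(-176906) = 22486*(-1/176906) = -11243/88453 ≈ -0.12711)
N(-186) - K = 4*(-186)**2 - 1*(-11243/88453) = 4*34596 + 11243/88453 = 138384 + 11243/88453 = 12240491195/88453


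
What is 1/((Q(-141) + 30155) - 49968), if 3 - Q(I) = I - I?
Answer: -1/19810 ≈ -5.0480e-5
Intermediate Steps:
Q(I) = 3 (Q(I) = 3 - (I - I) = 3 - 1*0 = 3 + 0 = 3)
1/((Q(-141) + 30155) - 49968) = 1/((3 + 30155) - 49968) = 1/(30158 - 49968) = 1/(-19810) = -1/19810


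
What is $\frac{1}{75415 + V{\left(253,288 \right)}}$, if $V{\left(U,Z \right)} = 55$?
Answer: $\frac{1}{75470} \approx 1.325 \cdot 10^{-5}$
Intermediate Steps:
$\frac{1}{75415 + V{\left(253,288 \right)}} = \frac{1}{75415 + 55} = \frac{1}{75470}$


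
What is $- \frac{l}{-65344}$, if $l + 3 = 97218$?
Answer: $\frac{97215}{65344} \approx 1.4877$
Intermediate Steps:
$l = 97215$ ($l = -3 + 97218 = 97215$)
$- \frac{l}{-65344} = - \frac{97215}{-65344} = - \frac{97215 \left(-1\right)}{65344} = \left(-1\right) \left(- \frac{97215}{65344}\right) = \frac{97215}{65344}$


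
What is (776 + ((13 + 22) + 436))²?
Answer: 1555009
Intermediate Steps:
(776 + ((13 + 22) + 436))² = (776 + (35 + 436))² = (776 + 471)² = 1247² = 1555009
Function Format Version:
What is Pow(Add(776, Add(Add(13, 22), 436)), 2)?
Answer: 1555009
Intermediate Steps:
Pow(Add(776, Add(Add(13, 22), 436)), 2) = Pow(Add(776, Add(35, 436)), 2) = Pow(Add(776, 471), 2) = Pow(1247, 2) = 1555009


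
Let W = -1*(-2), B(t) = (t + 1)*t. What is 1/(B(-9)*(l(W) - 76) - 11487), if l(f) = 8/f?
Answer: -1/16671 ≈ -5.9984e-5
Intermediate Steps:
B(t) = t*(1 + t) (B(t) = (1 + t)*t = t*(1 + t))
W = 2
1/(B(-9)*(l(W) - 76) - 11487) = 1/((-9*(1 - 9))*(8/2 - 76) - 11487) = 1/((-9*(-8))*(8*(1/2) - 76) - 11487) = 1/(72*(4 - 76) - 11487) = 1/(72*(-72) - 11487) = 1/(-5184 - 11487) = 1/(-16671) = -1/16671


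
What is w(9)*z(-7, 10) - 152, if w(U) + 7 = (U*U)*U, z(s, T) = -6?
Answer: -4484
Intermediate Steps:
w(U) = -7 + U³ (w(U) = -7 + (U*U)*U = -7 + U²*U = -7 + U³)
w(9)*z(-7, 10) - 152 = (-7 + 9³)*(-6) - 152 = (-7 + 729)*(-6) - 152 = 722*(-6) - 152 = -4332 - 152 = -4484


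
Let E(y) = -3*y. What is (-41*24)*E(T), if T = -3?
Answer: -8856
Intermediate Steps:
(-41*24)*E(T) = (-41*24)*(-3*(-3)) = -984*9 = -8856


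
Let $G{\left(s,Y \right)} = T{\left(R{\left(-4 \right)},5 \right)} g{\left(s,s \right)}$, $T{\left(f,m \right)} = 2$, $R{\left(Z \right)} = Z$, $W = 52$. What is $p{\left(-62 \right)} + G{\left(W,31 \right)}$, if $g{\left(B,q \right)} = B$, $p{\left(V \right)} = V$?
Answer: $42$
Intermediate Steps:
$G{\left(s,Y \right)} = 2 s$
$p{\left(-62 \right)} + G{\left(W,31 \right)} = -62 + 2 \cdot 52 = -62 + 104 = 42$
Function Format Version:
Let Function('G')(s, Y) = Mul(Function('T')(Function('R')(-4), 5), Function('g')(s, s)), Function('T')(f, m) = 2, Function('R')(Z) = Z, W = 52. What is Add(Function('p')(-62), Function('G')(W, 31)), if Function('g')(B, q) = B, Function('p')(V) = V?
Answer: 42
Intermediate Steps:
Function('G')(s, Y) = Mul(2, s)
Add(Function('p')(-62), Function('G')(W, 31)) = Add(-62, Mul(2, 52)) = Add(-62, 104) = 42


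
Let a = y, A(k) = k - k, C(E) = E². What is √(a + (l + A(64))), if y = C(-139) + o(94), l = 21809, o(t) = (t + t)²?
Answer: √76474 ≈ 276.54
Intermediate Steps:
A(k) = 0
o(t) = 4*t² (o(t) = (2*t)² = 4*t²)
y = 54665 (y = (-139)² + 4*94² = 19321 + 4*8836 = 19321 + 35344 = 54665)
a = 54665
√(a + (l + A(64))) = √(54665 + (21809 + 0)) = √(54665 + 21809) = √76474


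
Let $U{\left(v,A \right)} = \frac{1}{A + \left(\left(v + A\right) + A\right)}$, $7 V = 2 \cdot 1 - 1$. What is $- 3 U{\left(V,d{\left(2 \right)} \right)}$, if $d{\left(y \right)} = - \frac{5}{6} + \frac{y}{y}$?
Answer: $- \frac{14}{3} \approx -4.6667$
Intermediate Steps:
$V = \frac{1}{7}$ ($V = \frac{2 \cdot 1 - 1}{7} = \frac{2 - 1}{7} = \frac{1}{7} \cdot 1 = \frac{1}{7} \approx 0.14286$)
$d{\left(y \right)} = \frac{1}{6}$ ($d{\left(y \right)} = \left(-5\right) \frac{1}{6} + 1 = - \frac{5}{6} + 1 = \frac{1}{6}$)
$U{\left(v,A \right)} = \frac{1}{v + 3 A}$ ($U{\left(v,A \right)} = \frac{1}{A + \left(\left(A + v\right) + A\right)} = \frac{1}{A + \left(v + 2 A\right)} = \frac{1}{v + 3 A}$)
$- 3 U{\left(V,d{\left(2 \right)} \right)} = - \frac{3}{\frac{1}{7} + 3 \cdot \frac{1}{6}} = - \frac{3}{\frac{1}{7} + \frac{1}{2}} = - \frac{3}{\frac{9}{14}} = \left(-3\right) \frac{14}{9} = - \frac{14}{3}$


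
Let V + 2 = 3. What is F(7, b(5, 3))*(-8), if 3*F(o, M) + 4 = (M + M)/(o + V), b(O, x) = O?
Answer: 22/3 ≈ 7.3333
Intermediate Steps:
V = 1 (V = -2 + 3 = 1)
F(o, M) = -4/3 + 2*M/(3*(1 + o)) (F(o, M) = -4/3 + ((M + M)/(o + 1))/3 = -4/3 + ((2*M)/(1 + o))/3 = -4/3 + (2*M/(1 + o))/3 = -4/3 + 2*M/(3*(1 + o)))
F(7, b(5, 3))*(-8) = (2*(-2 + 5 - 2*7)/(3*(1 + 7)))*(-8) = ((2/3)*(-2 + 5 - 14)/8)*(-8) = ((2/3)*(1/8)*(-11))*(-8) = -11/12*(-8) = 22/3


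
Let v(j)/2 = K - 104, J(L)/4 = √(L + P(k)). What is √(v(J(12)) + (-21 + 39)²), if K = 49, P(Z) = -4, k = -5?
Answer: √214 ≈ 14.629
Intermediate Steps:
J(L) = 4*√(-4 + L) (J(L) = 4*√(L - 4) = 4*√(-4 + L))
v(j) = -110 (v(j) = 2*(49 - 104) = 2*(-55) = -110)
√(v(J(12)) + (-21 + 39)²) = √(-110 + (-21 + 39)²) = √(-110 + 18²) = √(-110 + 324) = √214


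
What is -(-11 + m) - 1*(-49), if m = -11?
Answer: 71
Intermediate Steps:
-(-11 + m) - 1*(-49) = -(-11 - 11) - 1*(-49) = -1*(-22) + 49 = 22 + 49 = 71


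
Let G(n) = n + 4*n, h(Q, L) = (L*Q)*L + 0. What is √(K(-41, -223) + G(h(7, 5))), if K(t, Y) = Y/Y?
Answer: 2*√219 ≈ 29.597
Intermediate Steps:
h(Q, L) = Q*L² (h(Q, L) = Q*L² + 0 = Q*L²)
K(t, Y) = 1
G(n) = 5*n
√(K(-41, -223) + G(h(7, 5))) = √(1 + 5*(7*5²)) = √(1 + 5*(7*25)) = √(1 + 5*175) = √(1 + 875) = √876 = 2*√219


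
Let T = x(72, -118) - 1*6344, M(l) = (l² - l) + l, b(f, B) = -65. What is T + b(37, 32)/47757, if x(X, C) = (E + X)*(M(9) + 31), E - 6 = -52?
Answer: -163902089/47757 ≈ -3432.0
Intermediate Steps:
E = -46 (E = 6 - 52 = -46)
M(l) = l²
x(X, C) = -5152 + 112*X (x(X, C) = (-46 + X)*(9² + 31) = (-46 + X)*(81 + 31) = (-46 + X)*112 = -5152 + 112*X)
T = -3432 (T = (-5152 + 112*72) - 1*6344 = (-5152 + 8064) - 6344 = 2912 - 6344 = -3432)
T + b(37, 32)/47757 = -3432 - 65/47757 = -163902089/47757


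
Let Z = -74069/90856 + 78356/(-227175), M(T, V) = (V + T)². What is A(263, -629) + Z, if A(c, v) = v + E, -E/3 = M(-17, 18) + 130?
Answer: -21118242197411/20640211800 ≈ -1023.2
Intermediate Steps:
M(T, V) = (T + V)²
E = -393 (E = -3*((-17 + 18)² + 130) = -3*(1² + 130) = -3*(1 + 130) = -3*131 = -393)
A(c, v) = -393 + v (A(c, v) = v - 393 = -393 + v)
Z = -23945737811/20640211800 (Z = -74069*1/90856 + 78356*(-1/227175) = -74069/90856 - 78356/227175 = -23945737811/20640211800 ≈ -1.1602)
A(263, -629) + Z = (-393 - 629) - 23945737811/20640211800 = -1022 - 23945737811/20640211800 = -21118242197411/20640211800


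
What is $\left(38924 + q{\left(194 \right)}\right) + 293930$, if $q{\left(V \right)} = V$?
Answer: $333048$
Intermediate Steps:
$\left(38924 + q{\left(194 \right)}\right) + 293930 = \left(38924 + 194\right) + 293930 = 39118 + 293930 = 333048$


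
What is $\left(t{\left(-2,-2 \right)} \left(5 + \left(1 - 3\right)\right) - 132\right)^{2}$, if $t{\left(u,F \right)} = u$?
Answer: $19044$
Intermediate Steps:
$\left(t{\left(-2,-2 \right)} \left(5 + \left(1 - 3\right)\right) - 132\right)^{2} = \left(- 2 \left(5 + \left(1 - 3\right)\right) - 132\right)^{2} = \left(- 2 \left(5 - 2\right) - 132\right)^{2} = \left(\left(-2\right) 3 - 132\right)^{2} = \left(-6 - 132\right)^{2} = \left(-138\right)^{2} = 19044$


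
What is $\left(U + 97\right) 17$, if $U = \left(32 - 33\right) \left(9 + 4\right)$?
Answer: $1428$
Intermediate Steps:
$U = -13$ ($U = \left(-1\right) 13 = -13$)
$\left(U + 97\right) 17 = \left(-13 + 97\right) 17 = 84 \cdot 17 = 1428$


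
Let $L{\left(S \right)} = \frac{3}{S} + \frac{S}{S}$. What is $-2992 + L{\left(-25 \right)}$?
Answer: $- \frac{74778}{25} \approx -2991.1$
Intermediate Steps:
$L{\left(S \right)} = 1 + \frac{3}{S}$ ($L{\left(S \right)} = \frac{3}{S} + 1 = 1 + \frac{3}{S}$)
$-2992 + L{\left(-25 \right)} = -2992 + \frac{3 - 25}{-25} = -2992 - - \frac{22}{25} = -2992 + \frac{22}{25} = - \frac{74778}{25}$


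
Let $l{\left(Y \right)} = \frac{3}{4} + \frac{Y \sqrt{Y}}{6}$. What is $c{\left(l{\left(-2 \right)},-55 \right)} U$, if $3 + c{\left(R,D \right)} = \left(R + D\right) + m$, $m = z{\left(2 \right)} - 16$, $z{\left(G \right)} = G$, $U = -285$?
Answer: $\frac{81225}{4} + 95 i \sqrt{2} \approx 20306.0 + 134.35 i$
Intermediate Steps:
$m = -14$ ($m = 2 - 16 = -14$)
$l{\left(Y \right)} = \frac{3}{4} + \frac{Y^{\frac{3}{2}}}{6}$ ($l{\left(Y \right)} = 3 \cdot \frac{1}{4} + Y^{\frac{3}{2}} \cdot \frac{1}{6} = \frac{3}{4} + \frac{Y^{\frac{3}{2}}}{6}$)
$c{\left(R,D \right)} = -17 + D + R$ ($c{\left(R,D \right)} = -3 - \left(14 - D - R\right) = -3 + \left(-14 + D + R\right) = -17 + D + R$)
$c{\left(l{\left(-2 \right)},-55 \right)} U = \left(-17 - 55 + \left(\frac{3}{4} + \frac{\left(-2\right)^{\frac{3}{2}}}{6}\right)\right) \left(-285\right) = \left(-17 - 55 + \left(\frac{3}{4} + \frac{\left(-2\right) i \sqrt{2}}{6}\right)\right) \left(-285\right) = \left(-17 - 55 + \left(\frac{3}{4} - \frac{i \sqrt{2}}{3}\right)\right) \left(-285\right) = \left(- \frac{285}{4} - \frac{i \sqrt{2}}{3}\right) \left(-285\right) = \frac{81225}{4} + 95 i \sqrt{2}$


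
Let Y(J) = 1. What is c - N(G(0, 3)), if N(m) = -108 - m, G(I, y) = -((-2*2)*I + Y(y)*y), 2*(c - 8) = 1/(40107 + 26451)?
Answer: 15042109/133116 ≈ 113.00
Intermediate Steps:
c = 1064929/133116 (c = 8 + 1/(2*(40107 + 26451)) = 8 + (½)/66558 = 8 + (½)*(1/66558) = 8 + 1/133116 = 1064929/133116 ≈ 8.0000)
G(I, y) = -y + 4*I (G(I, y) = -((-2*2)*I + 1*y) = -(-4*I + y) = -(y - 4*I) = -y + 4*I)
c - N(G(0, 3)) = 1064929/133116 - (-108 - (-1*3 + 4*0)) = 1064929/133116 - (-108 - (-3 + 0)) = 1064929/133116 - (-108 - 1*(-3)) = 1064929/133116 - (-108 + 3) = 1064929/133116 - 1*(-105) = 1064929/133116 + 105 = 15042109/133116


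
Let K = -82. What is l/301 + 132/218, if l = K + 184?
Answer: 30984/32809 ≈ 0.94438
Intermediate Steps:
l = 102 (l = -82 + 184 = 102)
l/301 + 132/218 = 102/301 + 132/218 = 102*(1/301) + 132*(1/218) = 102/301 + 66/109 = 30984/32809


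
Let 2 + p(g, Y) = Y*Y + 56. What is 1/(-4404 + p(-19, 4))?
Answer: -1/4334 ≈ -0.00023073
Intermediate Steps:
p(g, Y) = 54 + Y² (p(g, Y) = -2 + (Y*Y + 56) = -2 + (Y² + 56) = -2 + (56 + Y²) = 54 + Y²)
1/(-4404 + p(-19, 4)) = 1/(-4404 + (54 + 4²)) = 1/(-4404 + (54 + 16)) = 1/(-4404 + 70) = 1/(-4334) = -1/4334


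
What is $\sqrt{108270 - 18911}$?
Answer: $\sqrt{89359} \approx 298.93$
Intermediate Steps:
$\sqrt{108270 - 18911} = \sqrt{89359}$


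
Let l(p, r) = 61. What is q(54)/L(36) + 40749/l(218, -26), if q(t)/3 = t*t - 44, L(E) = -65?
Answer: 2123109/3965 ≈ 535.46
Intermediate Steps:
q(t) = -132 + 3*t**2 (q(t) = 3*(t*t - 44) = 3*(t**2 - 44) = 3*(-44 + t**2) = -132 + 3*t**2)
q(54)/L(36) + 40749/l(218, -26) = (-132 + 3*54**2)/(-65) + 40749/61 = (-132 + 3*2916)*(-1/65) + 40749*(1/61) = (-132 + 8748)*(-1/65) + 40749/61 = 8616*(-1/65) + 40749/61 = -8616/65 + 40749/61 = 2123109/3965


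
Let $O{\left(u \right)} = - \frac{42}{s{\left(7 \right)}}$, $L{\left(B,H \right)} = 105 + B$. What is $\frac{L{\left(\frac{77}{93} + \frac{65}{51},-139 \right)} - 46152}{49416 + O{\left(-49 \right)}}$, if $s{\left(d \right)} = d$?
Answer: $- \frac{24265661}{26039070} \approx -0.93189$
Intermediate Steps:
$O{\left(u \right)} = -6$ ($O{\left(u \right)} = - \frac{42}{7} = \left(-42\right) \frac{1}{7} = -6$)
$\frac{L{\left(\frac{77}{93} + \frac{65}{51},-139 \right)} - 46152}{49416 + O{\left(-49 \right)}} = \frac{\left(105 + \left(\frac{77}{93} + \frac{65}{51}\right)\right) - 46152}{49416 - 6} = \frac{\left(105 + \left(77 \cdot \frac{1}{93} + 65 \cdot \frac{1}{51}\right)\right) - 46152}{49410} = \left(\left(105 + \left(\frac{77}{93} + \frac{65}{51}\right)\right) - 46152\right) \frac{1}{49410} = \left(\left(105 + \frac{1108}{527}\right) - 46152\right) \frac{1}{49410} = \left(\frac{56443}{527} - 46152\right) \frac{1}{49410} = \left(- \frac{24265661}{527}\right) \frac{1}{49410} = - \frac{24265661}{26039070}$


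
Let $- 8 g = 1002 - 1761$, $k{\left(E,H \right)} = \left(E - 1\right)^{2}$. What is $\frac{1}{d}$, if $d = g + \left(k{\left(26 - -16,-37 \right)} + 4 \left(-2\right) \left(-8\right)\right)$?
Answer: $\frac{8}{14719} \approx 0.00054352$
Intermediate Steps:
$k{\left(E,H \right)} = \left(-1 + E\right)^{2}$ ($k{\left(E,H \right)} = \left(E - 1\right)^{2} = \left(-1 + E\right)^{2}$)
$g = \frac{759}{8}$ ($g = - \frac{1002 - 1761}{8} = \left(- \frac{1}{8}\right) \left(-759\right) = \frac{759}{8} \approx 94.875$)
$d = \frac{14719}{8}$ ($d = \frac{759}{8} + \left(\left(-1 + \left(26 - -16\right)\right)^{2} + 4 \left(-2\right) \left(-8\right)\right) = \frac{759}{8} - \left(-64 - \left(-1 + \left(26 + 16\right)\right)^{2}\right) = \frac{759}{8} + \left(\left(-1 + 42\right)^{2} + 64\right) = \frac{759}{8} + \left(41^{2} + 64\right) = \frac{759}{8} + \left(1681 + 64\right) = \frac{759}{8} + 1745 = \frac{14719}{8} \approx 1839.9$)
$\frac{1}{d} = \frac{1}{\frac{14719}{8}} = \frac{8}{14719}$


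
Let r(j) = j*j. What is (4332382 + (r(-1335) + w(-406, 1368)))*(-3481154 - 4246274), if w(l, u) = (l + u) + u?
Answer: -47268190248036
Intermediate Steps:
w(l, u) = l + 2*u
r(j) = j**2
(4332382 + (r(-1335) + w(-406, 1368)))*(-3481154 - 4246274) = (4332382 + ((-1335)**2 + (-406 + 2*1368)))*(-3481154 - 4246274) = (4332382 + (1782225 + (-406 + 2736)))*(-7727428) = (4332382 + (1782225 + 2330))*(-7727428) = (4332382 + 1784555)*(-7727428) = 6116937*(-7727428) = -47268190248036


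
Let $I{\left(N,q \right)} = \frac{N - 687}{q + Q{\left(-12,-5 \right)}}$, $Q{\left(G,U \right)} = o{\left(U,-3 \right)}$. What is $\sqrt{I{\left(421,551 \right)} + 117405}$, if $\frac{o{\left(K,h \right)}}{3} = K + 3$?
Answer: $\frac{113 \sqrt{2730995}}{545} \approx 342.64$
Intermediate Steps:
$o{\left(K,h \right)} = 9 + 3 K$ ($o{\left(K,h \right)} = 3 \left(K + 3\right) = 3 \left(3 + K\right) = 9 + 3 K$)
$Q{\left(G,U \right)} = 9 + 3 U$
$I{\left(N,q \right)} = \frac{-687 + N}{-6 + q}$ ($I{\left(N,q \right)} = \frac{N - 687}{q + \left(9 + 3 \left(-5\right)\right)} = \frac{-687 + N}{q + \left(9 - 15\right)} = \frac{-687 + N}{q - 6} = \frac{-687 + N}{-6 + q}$)
$\sqrt{I{\left(421,551 \right)} + 117405} = \sqrt{\frac{-687 + 421}{-6 + 551} + 117405} = \sqrt{\frac{1}{545} \left(-266\right) + 117405} = \sqrt{- \frac{266}{545} + 117405} = \sqrt{\frac{63985459}{545}} = \frac{113 \sqrt{2730995}}{545}$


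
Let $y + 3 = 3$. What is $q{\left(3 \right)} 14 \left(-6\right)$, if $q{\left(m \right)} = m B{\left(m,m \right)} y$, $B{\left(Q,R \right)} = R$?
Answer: $0$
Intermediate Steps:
$y = 0$ ($y = -3 + 3 = 0$)
$q{\left(m \right)} = 0$ ($q{\left(m \right)} = m m 0 = m^{2} \cdot 0 = 0$)
$q{\left(3 \right)} 14 \left(-6\right) = 0 \cdot 14 \left(-6\right) = 0 \left(-6\right) = 0$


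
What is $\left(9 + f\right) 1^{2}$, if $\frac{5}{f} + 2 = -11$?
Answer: $\frac{112}{13} \approx 8.6154$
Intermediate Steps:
$f = - \frac{5}{13}$ ($f = \frac{5}{-2 - 11} = \frac{5}{-13} = 5 \left(- \frac{1}{13}\right) = - \frac{5}{13} \approx -0.38462$)
$\left(9 + f\right) 1^{2} = \left(9 - \frac{5}{13}\right) 1^{2} = \frac{112}{13} \cdot 1 = \frac{112}{13}$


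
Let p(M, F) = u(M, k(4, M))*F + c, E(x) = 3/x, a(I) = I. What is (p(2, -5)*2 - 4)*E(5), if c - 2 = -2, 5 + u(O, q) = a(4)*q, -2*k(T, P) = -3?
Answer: -42/5 ≈ -8.4000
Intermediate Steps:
k(T, P) = 3/2 (k(T, P) = -½*(-3) = 3/2)
u(O, q) = -5 + 4*q
c = 0 (c = 2 - 2 = 0)
p(M, F) = F (p(M, F) = (-5 + 4*(3/2))*F + 0 = (-5 + 6)*F + 0 = 1*F + 0 = F + 0 = F)
(p(2, -5)*2 - 4)*E(5) = (-5*2 - 4)*(3/5) = (-10 - 4)*(3*(⅕)) = -14*⅗ = -42/5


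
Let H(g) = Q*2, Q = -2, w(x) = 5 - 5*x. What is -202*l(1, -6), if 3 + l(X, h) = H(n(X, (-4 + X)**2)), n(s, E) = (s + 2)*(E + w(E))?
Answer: 1414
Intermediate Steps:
n(s, E) = (2 + s)*(5 - 4*E) (n(s, E) = (s + 2)*(E + (5 - 5*E)) = (2 + s)*(5 - 4*E))
H(g) = -4 (H(g) = -2*2 = -4)
l(X, h) = -7 (l(X, h) = -3 - 4 = -7)
-202*l(1, -6) = -202*(-7) = 1414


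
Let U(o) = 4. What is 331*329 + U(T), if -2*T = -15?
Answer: 108903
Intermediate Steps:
T = 15/2 (T = -½*(-15) = 15/2 ≈ 7.5000)
331*329 + U(T) = 331*329 + 4 = 108899 + 4 = 108903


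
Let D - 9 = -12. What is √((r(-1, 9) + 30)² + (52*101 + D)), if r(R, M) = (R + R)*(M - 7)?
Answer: 5*√237 ≈ 76.974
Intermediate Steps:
D = -3 (D = 9 - 12 = -3)
r(R, M) = 2*R*(-7 + M) (r(R, M) = (2*R)*(-7 + M) = 2*R*(-7 + M))
√((r(-1, 9) + 30)² + (52*101 + D)) = √((2*(-1)*(-7 + 9) + 30)² + (52*101 - 3)) = √((2*(-1)*2 + 30)² + (5252 - 3)) = √((-4 + 30)² + 5249) = √(26² + 5249) = √(676 + 5249) = √5925 = 5*√237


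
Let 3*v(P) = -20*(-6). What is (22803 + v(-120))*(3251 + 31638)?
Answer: 796969427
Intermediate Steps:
v(P) = 40 (v(P) = (-20*(-6))/3 = (⅓)*120 = 40)
(22803 + v(-120))*(3251 + 31638) = (22803 + 40)*(3251 + 31638) = 22843*34889 = 796969427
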